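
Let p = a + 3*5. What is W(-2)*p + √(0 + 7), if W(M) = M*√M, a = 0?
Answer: √7 - 30*I*√2 ≈ 2.6458 - 42.426*I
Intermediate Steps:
W(M) = M^(3/2)
p = 15 (p = 0 + 3*5 = 0 + 15 = 15)
W(-2)*p + √(0 + 7) = (-2)^(3/2)*15 + √(0 + 7) = -2*I*√2*15 + √7 = -30*I*√2 + √7 = √7 - 30*I*√2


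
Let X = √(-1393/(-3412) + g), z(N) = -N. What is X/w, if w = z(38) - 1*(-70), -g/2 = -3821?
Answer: √22242740141/54592 ≈ 2.7319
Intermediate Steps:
g = 7642 (g = -2*(-3821) = 7642)
w = 32 (w = -1*38 - 1*(-70) = -38 + 70 = 32)
X = √22242740141/1706 (X = √(-1393/(-3412) + 7642) = √(-1393*(-1/3412) + 7642) = √(1393/3412 + 7642) = √(26075897/3412) = √22242740141/1706 ≈ 87.421)
X/w = (√22242740141/1706)/32 = (√22242740141/1706)*(1/32) = √22242740141/54592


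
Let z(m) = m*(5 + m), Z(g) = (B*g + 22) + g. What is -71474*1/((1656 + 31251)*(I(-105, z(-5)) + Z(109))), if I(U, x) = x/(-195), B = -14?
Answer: 71474/45905265 ≈ 0.0015570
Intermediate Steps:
Z(g) = 22 - 13*g (Z(g) = (-14*g + 22) + g = (22 - 14*g) + g = 22 - 13*g)
I(U, x) = -x/195 (I(U, x) = x*(-1/195) = -x/195)
-71474*1/((1656 + 31251)*(I(-105, z(-5)) + Z(109))) = -71474*1/((1656 + 31251)*(-(-1)*(5 - 5)/39 + (22 - 13*109))) = -71474*1/(32907*(-(-1)*0/39 + (22 - 1417))) = -71474*1/(32907*(-1/195*0 - 1395)) = -71474*1/(32907*(0 - 1395)) = -71474/(32907*(-1395)) = -71474/(-45905265) = -71474*(-1/45905265) = 71474/45905265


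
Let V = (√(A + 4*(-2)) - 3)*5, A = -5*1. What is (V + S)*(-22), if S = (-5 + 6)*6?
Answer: 198 - 110*I*√13 ≈ 198.0 - 396.61*I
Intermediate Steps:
A = -5
V = -15 + 5*I*√13 (V = (√(-5 + 4*(-2)) - 3)*5 = (√(-5 - 8) - 3)*5 = (√(-13) - 3)*5 = (I*√13 - 3)*5 = (-3 + I*√13)*5 = -15 + 5*I*√13 ≈ -15.0 + 18.028*I)
S = 6 (S = 1*6 = 6)
(V + S)*(-22) = ((-15 + 5*I*√13) + 6)*(-22) = (-9 + 5*I*√13)*(-22) = 198 - 110*I*√13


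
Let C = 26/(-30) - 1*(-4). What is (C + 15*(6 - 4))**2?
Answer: 247009/225 ≈ 1097.8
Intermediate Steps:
C = 47/15 (C = 26*(-1/30) + 4 = -13/15 + 4 = 47/15 ≈ 3.1333)
(C + 15*(6 - 4))**2 = (47/15 + 15*(6 - 4))**2 = (47/15 + 15*2)**2 = (47/15 + 30)**2 = (497/15)**2 = 247009/225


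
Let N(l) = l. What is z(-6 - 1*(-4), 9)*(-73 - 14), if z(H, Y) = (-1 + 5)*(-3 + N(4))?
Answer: -348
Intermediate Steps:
z(H, Y) = 4 (z(H, Y) = (-1 + 5)*(-3 + 4) = 4*1 = 4)
z(-6 - 1*(-4), 9)*(-73 - 14) = 4*(-73 - 14) = 4*(-87) = -348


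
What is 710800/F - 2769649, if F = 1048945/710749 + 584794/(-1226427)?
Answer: -1792254178111239641/870812718809 ≈ -2.0581e+6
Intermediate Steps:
F = 870812718809/871681763823 (F = 1048945*(1/710749) + 584794*(-1/1226427) = 1048945/710749 - 584794/1226427 = 870812718809/871681763823 ≈ 0.99900)
710800/F - 2769649 = 710800/(870812718809/871681763823) - 2769649 = 710800*(871681763823/870812718809) - 2769649 = 619591397725388400/870812718809 - 2769649 = -1792254178111239641/870812718809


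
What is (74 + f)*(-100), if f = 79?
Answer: -15300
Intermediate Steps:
(74 + f)*(-100) = (74 + 79)*(-100) = 153*(-100) = -15300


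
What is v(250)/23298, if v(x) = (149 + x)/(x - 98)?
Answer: 7/62128 ≈ 0.00011267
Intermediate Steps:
v(x) = (149 + x)/(-98 + x)
v(250)/23298 = ((149 + 250)/(-98 + 250))/23298 = (399/152)*(1/23298) = ((1/152)*399)*(1/23298) = (21/8)*(1/23298) = 7/62128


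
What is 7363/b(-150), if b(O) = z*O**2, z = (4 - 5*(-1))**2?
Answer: 7363/1822500 ≈ 0.0040401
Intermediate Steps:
z = 81 (z = (4 + 5)**2 = 9**2 = 81)
b(O) = 81*O**2
7363/b(-150) = 7363/((81*(-150)**2)) = 7363/((81*22500)) = 7363/1822500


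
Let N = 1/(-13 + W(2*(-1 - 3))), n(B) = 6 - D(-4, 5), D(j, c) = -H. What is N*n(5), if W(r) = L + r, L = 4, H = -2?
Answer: -4/17 ≈ -0.23529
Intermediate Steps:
W(r) = 4 + r
D(j, c) = 2 (D(j, c) = -1*(-2) = 2)
n(B) = 4 (n(B) = 6 - 1*2 = 6 - 2 = 4)
N = -1/17 (N = 1/(-13 + (4 + 2*(-1 - 3))) = 1/(-13 + (4 + 2*(-4))) = 1/(-13 + (4 - 8)) = 1/(-13 - 4) = 1/(-17) = -1/17 ≈ -0.058824)
N*n(5) = -1/17*4 = -4/17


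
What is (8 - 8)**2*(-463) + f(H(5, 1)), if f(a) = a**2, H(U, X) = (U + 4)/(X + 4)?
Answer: 81/25 ≈ 3.2400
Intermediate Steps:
H(U, X) = (4 + U)/(4 + X)
(8 - 8)**2*(-463) + f(H(5, 1)) = (8 - 8)**2*(-463) + ((4 + 5)/(4 + 1))**2 = 0**2*(-463) + (9/5)**2 = 0*(-463) + ((1/5)*9)**2 = 0 + (9/5)**2 = 0 + 81/25 = 81/25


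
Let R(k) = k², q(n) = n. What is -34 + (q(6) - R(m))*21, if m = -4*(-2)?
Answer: -1252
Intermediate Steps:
m = 8
-34 + (q(6) - R(m))*21 = -34 + (6 - 1*8²)*21 = -34 + (6 - 1*64)*21 = -34 + (6 - 64)*21 = -34 - 58*21 = -34 - 1218 = -1252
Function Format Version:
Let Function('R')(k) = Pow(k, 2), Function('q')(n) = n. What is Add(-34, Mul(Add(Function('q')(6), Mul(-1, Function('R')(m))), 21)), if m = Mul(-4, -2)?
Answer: -1252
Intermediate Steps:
m = 8
Add(-34, Mul(Add(Function('q')(6), Mul(-1, Function('R')(m))), 21)) = Add(-34, Mul(Add(6, Mul(-1, Pow(8, 2))), 21)) = Add(-34, Mul(Add(6, Mul(-1, 64)), 21)) = Add(-34, Mul(Add(6, -64), 21)) = Add(-34, Mul(-58, 21)) = Add(-34, -1218) = -1252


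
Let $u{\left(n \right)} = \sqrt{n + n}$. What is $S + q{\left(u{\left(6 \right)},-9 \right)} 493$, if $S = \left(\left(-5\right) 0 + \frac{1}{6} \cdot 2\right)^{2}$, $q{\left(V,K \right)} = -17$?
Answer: $- \frac{75428}{9} \approx -8380.9$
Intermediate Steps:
$u{\left(n \right)} = \sqrt{2} \sqrt{n}$ ($u{\left(n \right)} = \sqrt{2 n} = \sqrt{2} \sqrt{n}$)
$S = \frac{1}{9}$ ($S = \left(0 + \frac{1}{6} \cdot 2\right)^{2} = \left(0 + \frac{1}{3}\right)^{2} = \left(\frac{1}{3}\right)^{2} = \frac{1}{9} \approx 0.11111$)
$S + q{\left(u{\left(6 \right)},-9 \right)} 493 = \frac{1}{9} - 8381 = - \frac{75428}{9}$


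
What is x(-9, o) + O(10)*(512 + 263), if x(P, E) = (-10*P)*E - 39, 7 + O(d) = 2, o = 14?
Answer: -2654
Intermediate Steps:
O(d) = -5 (O(d) = -7 + 2 = -5)
x(P, E) = -39 - 10*E*P (x(P, E) = -10*E*P - 39 = -39 - 10*E*P)
x(-9, o) + O(10)*(512 + 263) = (-39 - 10*14*(-9)) - 5*(512 + 263) = (-39 + 1260) - 5*775 = 1221 - 3875 = -2654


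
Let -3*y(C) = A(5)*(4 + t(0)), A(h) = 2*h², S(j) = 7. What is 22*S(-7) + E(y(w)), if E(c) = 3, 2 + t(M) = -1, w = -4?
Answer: 157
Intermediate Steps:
t(M) = -3 (t(M) = -2 - 1 = -3)
y(C) = -50/3 (y(C) = -2*5²*(4 - 3)/3 = -2*25/3 = -50/3)
22*S(-7) + E(y(w)) = 22*7 + 3 = 154 + 3 = 157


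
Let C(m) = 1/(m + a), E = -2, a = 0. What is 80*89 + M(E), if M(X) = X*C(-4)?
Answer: 14241/2 ≈ 7120.5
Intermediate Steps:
C(m) = 1/m (C(m) = 1/(m + 0) = 1/m)
M(X) = -X/4 (M(X) = X/(-4) = X*(-1/4) = -X/4)
80*89 + M(E) = 80*89 - 1/4*(-2) = 7120 + 1/2 = 14241/2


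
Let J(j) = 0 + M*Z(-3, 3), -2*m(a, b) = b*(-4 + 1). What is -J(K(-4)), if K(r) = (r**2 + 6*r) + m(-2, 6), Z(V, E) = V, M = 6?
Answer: 18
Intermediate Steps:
m(a, b) = 3*b/2 (m(a, b) = -b*(-4 + 1)/2 = -b*(-3)/2 = -(-3)*b/2 = 3*b/2)
K(r) = 9 + r**2 + 6*r (K(r) = (r**2 + 6*r) + (3/2)*6 = (r**2 + 6*r) + 9 = 9 + r**2 + 6*r)
J(j) = -18 (J(j) = 0 + 6*(-3) = 0 - 18 = -18)
-J(K(-4)) = -1*(-18) = 18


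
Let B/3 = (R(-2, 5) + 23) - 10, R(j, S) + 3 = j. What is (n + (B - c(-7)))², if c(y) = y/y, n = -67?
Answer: 1936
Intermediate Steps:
R(j, S) = -3 + j
B = 24 (B = 3*(((-3 - 2) + 23) - 10) = 3*((-5 + 23) - 10) = 3*(18 - 10) = 3*8 = 24)
c(y) = 1
(n + (B - c(-7)))² = (-67 + (24 - 1*1))² = (-67 + (24 - 1))² = (-67 + 23)² = (-44)² = 1936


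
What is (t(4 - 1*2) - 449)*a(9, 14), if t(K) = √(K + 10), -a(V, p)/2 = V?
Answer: 8082 - 36*√3 ≈ 8019.6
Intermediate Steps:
a(V, p) = -2*V
t(K) = √(10 + K)
(t(4 - 1*2) - 449)*a(9, 14) = (√(10 + (4 - 1*2)) - 449)*(-2*9) = (√(10 + (4 - 2)) - 449)*(-18) = (√(10 + 2) - 449)*(-18) = (√12 - 449)*(-18) = (2*√3 - 449)*(-18) = (-449 + 2*√3)*(-18) = 8082 - 36*√3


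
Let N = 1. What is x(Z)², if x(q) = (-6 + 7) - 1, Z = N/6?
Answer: 0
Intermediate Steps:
Z = ⅙ (Z = 1/6 = 1*(⅙) = ⅙ ≈ 0.16667)
x(q) = 0 (x(q) = 1 - 1 = 0)
x(Z)² = 0² = 0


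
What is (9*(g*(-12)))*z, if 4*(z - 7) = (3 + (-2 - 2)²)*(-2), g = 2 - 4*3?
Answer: -2700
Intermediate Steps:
g = -10 (g = 2 - 12 = -10)
z = -5/2 (z = 7 + ((3 + (-2 - 2)²)*(-2))/4 = 7 + ((3 + (-4)²)*(-2))/4 = 7 + ((3 + 16)*(-2))/4 = 7 + (19*(-2))/4 = 7 + (¼)*(-38) = 7 - 19/2 = -5/2 ≈ -2.5000)
(9*(g*(-12)))*z = (9*(-10*(-12)))*(-5/2) = (9*120)*(-5/2) = 1080*(-5/2) = -2700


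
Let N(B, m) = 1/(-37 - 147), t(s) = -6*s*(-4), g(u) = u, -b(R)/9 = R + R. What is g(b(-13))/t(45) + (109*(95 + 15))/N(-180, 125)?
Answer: -132369587/60 ≈ -2.2062e+6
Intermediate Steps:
b(R) = -18*R (b(R) = -9*(R + R) = -18*R)
t(s) = 24*s
N(B, m) = -1/184 (N(B, m) = 1/(-184) = -1/184)
g(b(-13))/t(45) + (109*(95 + 15))/N(-180, 125) = (-18*(-13))/((24*45)) + (109*(95 + 15))/(-1/184) = 234/1080 + (109*110)*(-184) = 234*(1/1080) + 11990*(-184) = 13/60 - 2206160 = -132369587/60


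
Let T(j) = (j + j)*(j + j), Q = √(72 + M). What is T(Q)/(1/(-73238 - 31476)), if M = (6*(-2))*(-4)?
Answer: -50262720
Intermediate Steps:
M = 48 (M = -12*(-4) = 48)
Q = 2*√30 (Q = √(72 + 48) = √120 = 2*√30 ≈ 10.954)
T(j) = 4*j² (T(j) = (2*j)*(2*j) = 4*j²)
T(Q)/(1/(-73238 - 31476)) = (4*(2*√30)²)/(1/(-73238 - 31476)) = (4*120)/(1/(-104714)) = 480/(-1/104714) = 480*(-104714) = -50262720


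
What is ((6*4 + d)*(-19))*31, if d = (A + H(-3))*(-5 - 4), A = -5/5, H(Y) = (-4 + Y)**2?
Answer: 240312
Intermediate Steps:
A = -1 (A = -5*1/5 = -1)
d = -432 (d = (-1 + (-4 - 3)**2)*(-5 - 4) = (-1 + (-7)**2)*(-9) = (-1 + 49)*(-9) = 48*(-9) = -432)
((6*4 + d)*(-19))*31 = ((6*4 - 432)*(-19))*31 = ((24 - 432)*(-19))*31 = -408*(-19)*31 = 7752*31 = 240312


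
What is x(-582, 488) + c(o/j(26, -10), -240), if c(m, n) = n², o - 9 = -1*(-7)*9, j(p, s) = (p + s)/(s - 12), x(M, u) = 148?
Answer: 57748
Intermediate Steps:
j(p, s) = (p + s)/(-12 + s)
o = 72 (o = 9 - 1*(-7)*9 = 9 + 7*9 = 9 + 63 = 72)
x(-582, 488) + c(o/j(26, -10), -240) = 148 + (-240)² = 148 + 57600 = 57748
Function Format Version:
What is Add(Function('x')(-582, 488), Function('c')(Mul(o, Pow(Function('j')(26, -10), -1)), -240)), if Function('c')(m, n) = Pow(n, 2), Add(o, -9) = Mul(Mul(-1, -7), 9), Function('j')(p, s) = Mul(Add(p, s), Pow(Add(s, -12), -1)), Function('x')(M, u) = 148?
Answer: 57748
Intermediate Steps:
Function('j')(p, s) = Mul(Pow(Add(-12, s), -1), Add(p, s)) (Function('j')(p, s) = Mul(Add(p, s), Pow(Add(-12, s), -1)) = Mul(Pow(Add(-12, s), -1), Add(p, s)))
o = 72 (o = Add(9, Mul(Mul(-1, -7), 9)) = Add(9, Mul(7, 9)) = Add(9, 63) = 72)
Add(Function('x')(-582, 488), Function('c')(Mul(o, Pow(Function('j')(26, -10), -1)), -240)) = Add(148, Pow(-240, 2)) = Add(148, 57600) = 57748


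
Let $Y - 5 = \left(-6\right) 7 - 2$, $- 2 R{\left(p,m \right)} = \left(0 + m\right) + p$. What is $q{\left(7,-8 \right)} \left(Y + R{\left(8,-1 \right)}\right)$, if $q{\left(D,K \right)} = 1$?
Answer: $- \frac{85}{2} \approx -42.5$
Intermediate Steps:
$R{\left(p,m \right)} = - \frac{m}{2} - \frac{p}{2}$ ($R{\left(p,m \right)} = - \frac{\left(0 + m\right) + p}{2} = - \frac{m + p}{2} = - \frac{m}{2} - \frac{p}{2}$)
$Y = -39$ ($Y = 5 - 44 = -39$)
$q{\left(7,-8 \right)} \left(Y + R{\left(8,-1 \right)}\right) = 1 \left(-39 - \frac{7}{2}\right) = 1 \left(- \frac{85}{2}\right) = - \frac{85}{2}$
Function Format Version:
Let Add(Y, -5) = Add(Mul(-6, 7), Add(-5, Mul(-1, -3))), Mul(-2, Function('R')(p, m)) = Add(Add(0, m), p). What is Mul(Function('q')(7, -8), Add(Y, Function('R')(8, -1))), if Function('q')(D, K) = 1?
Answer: Rational(-85, 2) ≈ -42.500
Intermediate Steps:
Function('R')(p, m) = Add(Mul(Rational(-1, 2), m), Mul(Rational(-1, 2), p)) (Function('R')(p, m) = Mul(Rational(-1, 2), Add(Add(0, m), p)) = Mul(Rational(-1, 2), Add(m, p)) = Add(Mul(Rational(-1, 2), m), Mul(Rational(-1, 2), p)))
Y = -39 (Y = Add(5, Add(Mul(-6, 7), Add(-5, Mul(-1, -3)))) = Add(5, Add(-42, Add(-5, 3))) = Add(5, Add(-42, -2)) = Add(5, -44) = -39)
Mul(Function('q')(7, -8), Add(Y, Function('R')(8, -1))) = Mul(1, Add(-39, Add(Mul(Rational(-1, 2), -1), Mul(Rational(-1, 2), 8)))) = Mul(1, Add(-39, Add(Rational(1, 2), -4))) = Mul(1, Add(-39, Rational(-7, 2))) = Mul(1, Rational(-85, 2)) = Rational(-85, 2)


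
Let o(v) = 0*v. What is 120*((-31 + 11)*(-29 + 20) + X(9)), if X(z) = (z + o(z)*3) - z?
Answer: 21600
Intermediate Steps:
o(v) = 0
X(z) = 0 (X(z) = (z + 0*3) - z = (z + 0) - z = z - z = 0)
120*((-31 + 11)*(-29 + 20) + X(9)) = 120*((-31 + 11)*(-29 + 20) + 0) = 120*(-20*(-9) + 0) = 120*(180 + 0) = 120*180 = 21600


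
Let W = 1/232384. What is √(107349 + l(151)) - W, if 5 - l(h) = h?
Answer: -1/232384 + √107203 ≈ 327.42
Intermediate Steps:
l(h) = 5 - h
W = 1/232384 ≈ 4.3032e-6
√(107349 + l(151)) - W = √(107349 + (5 - 1*151)) - 1*1/232384 = √(107349 + (5 - 151)) - 1/232384 = √(107349 - 146) - 1/232384 = √107203 - 1/232384 = -1/232384 + √107203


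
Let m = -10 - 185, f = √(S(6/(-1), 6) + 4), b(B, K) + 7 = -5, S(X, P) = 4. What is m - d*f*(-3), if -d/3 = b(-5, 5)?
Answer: -195 + 216*√2 ≈ 110.47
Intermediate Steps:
b(B, K) = -12 (b(B, K) = -7 - 5 = -12)
d = 36 (d = -3*(-12) = 36)
f = 2*√2 (f = √(4 + 4) = √8 = 2*√2 ≈ 2.8284)
m = -195
m - d*f*(-3) = -195 - 36*(2*√2)*(-3) = -195 - 72*√2*(-3) = -195 - (-216)*√2 = -195 + 216*√2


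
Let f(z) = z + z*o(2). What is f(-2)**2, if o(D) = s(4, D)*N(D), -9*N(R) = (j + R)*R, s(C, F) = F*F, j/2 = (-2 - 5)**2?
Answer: 2502724/81 ≈ 30898.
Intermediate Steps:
j = 98 (j = 2*(-2 - 5)**2 = 2*(-7)**2 = 2*49 = 98)
s(C, F) = F**2
N(R) = -R*(98 + R)/9 (N(R) = -(98 + R)*R/9 = -R*(98 + R)/9)
o(D) = -D**3*(98 + D)/9 (o(D) = D**2*(-D*(98 + D)/9) = -D**3*(98 + D)/9)
f(z) = -791*z/9 (f(z) = z + z*((1/9)*2**3*(-98 - 1*2)) = z + z*((1/9)*8*(-98 - 2)) = z + z*((1/9)*8*(-100)) = z + z*(-800/9) = z - 800*z/9 = -791*z/9)
f(-2)**2 = (-791/9*(-2))**2 = (1582/9)**2 = 2502724/81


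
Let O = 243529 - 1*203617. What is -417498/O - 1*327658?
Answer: -2179650599/6652 ≈ -3.2767e+5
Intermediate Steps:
O = 39912 (O = 243529 - 203617 = 39912)
-417498/O - 1*327658 = -417498/39912 - 1*327658 = -417498*1/39912 - 327658 = -69583/6652 - 327658 = -2179650599/6652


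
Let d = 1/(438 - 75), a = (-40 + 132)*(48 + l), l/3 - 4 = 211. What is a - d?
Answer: 23143427/363 ≈ 63756.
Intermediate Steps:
l = 645 (l = 12 + 3*211 = 12 + 633 = 645)
a = 63756 (a = (-40 + 132)*(48 + 645) = 92*693 = 63756)
d = 1/363 ≈ 0.0027548
a - d = 63756 - 1*1/363 = 63756 - 1/363 = 23143427/363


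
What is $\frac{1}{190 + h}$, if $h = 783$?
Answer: $\frac{1}{973} \approx 0.0010277$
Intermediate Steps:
$\frac{1}{190 + h} = \frac{1}{190 + 783} = \frac{1}{973}$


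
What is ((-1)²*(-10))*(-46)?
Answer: 460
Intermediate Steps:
((-1)²*(-10))*(-46) = (1*(-10))*(-46) = -10*(-46) = 460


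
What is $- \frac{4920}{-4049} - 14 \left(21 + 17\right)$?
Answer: $- \frac{2149148}{4049} \approx -530.79$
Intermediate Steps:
$- \frac{4920}{-4049} - 14 \left(21 + 17\right) = \left(-4920\right) \left(- \frac{1}{4049}\right) - 532 = \frac{4920}{4049} - 532 = - \frac{2149148}{4049}$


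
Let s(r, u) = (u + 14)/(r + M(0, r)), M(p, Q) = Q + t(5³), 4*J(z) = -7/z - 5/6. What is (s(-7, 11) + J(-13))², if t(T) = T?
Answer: 339889/14807104 ≈ 0.022954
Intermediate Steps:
J(z) = -5/24 - 7/(4*z) (J(z) = (-7/z - 5/6)/4 = (-7/z - 5*⅙)/4 = (-7/z - ⅚)/4 = (-⅚ - 7/z)/4 = -5/24 - 7/(4*z))
M(p, Q) = 125 + Q (M(p, Q) = Q + 5³ = Q + 125 = 125 + Q)
s(r, u) = (14 + u)/(125 + 2*r) (s(r, u) = (u + 14)/(r + (125 + r)) = (14 + u)/(125 + 2*r))
(s(-7, 11) + J(-13))² = ((14 + 11)/(125 + 2*(-7)) + (1/24)*(-42 - 5*(-13))/(-13))² = (25/(125 - 14) + (1/24)*(-1/13)*(-42 + 65))² = (25/111 + (1/24)*(-1/13)*23)² = ((1/111)*25 - 23/312)² = (25/111 - 23/312)² = (583/3848)² = 339889/14807104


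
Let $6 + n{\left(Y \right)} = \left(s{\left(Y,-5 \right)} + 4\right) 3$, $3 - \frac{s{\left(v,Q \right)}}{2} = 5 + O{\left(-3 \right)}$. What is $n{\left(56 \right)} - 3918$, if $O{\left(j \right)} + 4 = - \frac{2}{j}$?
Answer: $-3904$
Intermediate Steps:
$O{\left(j \right)} = -4 - \frac{2}{j}$
$s{\left(v,Q \right)} = \frac{8}{3}$ ($s{\left(v,Q \right)} = 6 - 2 \left(5 - \left(4 + \frac{2}{-3}\right)\right) = 6 - 2 \left(5 - \frac{10}{3}\right) = 6 - \frac{10}{3} = \frac{8}{3}$)
$n{\left(Y \right)} = 14$ ($n{\left(Y \right)} = -6 + \left(\frac{8}{3} + 4\right) 3 = -6 + \frac{20}{3} \cdot 3 = -6 + 20 = 14$)
$n{\left(56 \right)} - 3918 = 14 - 3918 = -3904$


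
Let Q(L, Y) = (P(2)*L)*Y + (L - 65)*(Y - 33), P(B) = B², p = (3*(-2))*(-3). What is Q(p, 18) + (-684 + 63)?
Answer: 1380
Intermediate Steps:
p = 18 (p = -6*(-3) = 18)
Q(L, Y) = (-65 + L)*(-33 + Y) + 4*L*Y (Q(L, Y) = (2²*L)*Y + (L - 65)*(Y - 33) = (4*L)*Y + (-65 + L)*(-33 + Y) = 4*L*Y + (-65 + L)*(-33 + Y) = (-65 + L)*(-33 + Y) + 4*L*Y)
Q(p, 18) + (-684 + 63) = (2145 - 65*18 - 33*18 + 5*18*18) + (-684 + 63) = (2145 - 1170 - 594 + 1620) - 621 = 2001 - 621 = 1380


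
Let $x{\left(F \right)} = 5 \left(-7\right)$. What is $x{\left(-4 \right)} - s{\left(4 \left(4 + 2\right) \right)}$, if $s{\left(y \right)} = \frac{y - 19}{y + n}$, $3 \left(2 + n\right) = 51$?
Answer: $- \frac{1370}{39} \approx -35.128$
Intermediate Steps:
$n = 15$ ($n = -2 + \frac{1}{3} \cdot 51 = -2 + 17 = 15$)
$s{\left(y \right)} = \frac{-19 + y}{15 + y}$ ($s{\left(y \right)} = \frac{y - 19}{y + 15} = \frac{-19 + y}{15 + y}$)
$x{\left(F \right)} = -35$
$x{\left(-4 \right)} - s{\left(4 \left(4 + 2\right) \right)} = -35 - \frac{-19 + 4 \left(4 + 2\right)}{15 + 4 \left(4 + 2\right)} = -35 - \frac{-19 + 4 \cdot 6}{15 + 4 \cdot 6} = -35 - \frac{-19 + 24}{15 + 24} = -35 - \frac{1}{39} \cdot 5 = -35 - \frac{5}{39} = - \frac{1370}{39}$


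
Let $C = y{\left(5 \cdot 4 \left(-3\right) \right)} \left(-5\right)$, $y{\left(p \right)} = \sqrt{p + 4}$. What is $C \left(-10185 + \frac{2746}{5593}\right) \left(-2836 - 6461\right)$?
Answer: $- \frac{5295753328230 i \sqrt{14}}{5593} \approx - 3.5428 \cdot 10^{9} i$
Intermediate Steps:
$y{\left(p \right)} = \sqrt{4 + p}$
$C = - 10 i \sqrt{14}$ ($C = \sqrt{4 + 5 \cdot 4 \left(-3\right)} \left(-5\right) = \sqrt{4 + 20 \left(-3\right)} \left(-5\right) = \sqrt{4 - 60} \left(-5\right) = \sqrt{-56} \left(-5\right) = 2 i \sqrt{14} \left(-5\right) = - 10 i \sqrt{14} \approx - 37.417 i$)
$C \left(-10185 + \frac{2746}{5593}\right) \left(-2836 - 6461\right) = - 10 i \sqrt{14} \left(-10185 + \frac{2746}{5593}\right) \left(-2836 - 6461\right) = - 10 i \sqrt{14} \left(-10185 + 2746 \cdot \frac{1}{5593}\right) \left(-9297\right) = - 10 i \sqrt{14} \left(-10185 + \frac{2746}{5593}\right) \left(-9297\right) = - 10 i \sqrt{14} \left(\left(- \frac{56961959}{5593}\right) \left(-9297\right)\right) = - 10 i \sqrt{14} \cdot \frac{529575332823}{5593} = - \frac{5295753328230 i \sqrt{14}}{5593}$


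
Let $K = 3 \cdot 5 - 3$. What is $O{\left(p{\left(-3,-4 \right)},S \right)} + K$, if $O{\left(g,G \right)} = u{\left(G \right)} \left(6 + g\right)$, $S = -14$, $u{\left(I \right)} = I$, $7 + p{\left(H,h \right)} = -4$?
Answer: $82$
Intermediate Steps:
$p{\left(H,h \right)} = -11$ ($p{\left(H,h \right)} = -7 - 4 = -11$)
$K = 12$ ($K = 15 - 3 = 12$)
$O{\left(g,G \right)} = G \left(6 + g\right)$
$O{\left(p{\left(-3,-4 \right)},S \right)} + K = - 14 \left(6 - 11\right) + 12 = \left(-14\right) \left(-5\right) + 12 = 70 + 12 = 82$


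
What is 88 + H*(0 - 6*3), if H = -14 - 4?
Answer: 412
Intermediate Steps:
H = -18
88 + H*(0 - 6*3) = 88 - 18*(0 - 6*3) = 88 - 18*(0 - 18) = 88 - 18*(-18) = 88 + 324 = 412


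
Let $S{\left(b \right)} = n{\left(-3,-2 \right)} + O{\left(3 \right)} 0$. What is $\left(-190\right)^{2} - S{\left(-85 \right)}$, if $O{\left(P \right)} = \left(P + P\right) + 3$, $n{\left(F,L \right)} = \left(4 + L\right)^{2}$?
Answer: $36096$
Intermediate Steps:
$O{\left(P \right)} = 3 + 2 P$ ($O{\left(P \right)} = 2 P + 3 = 3 + 2 P$)
$S{\left(b \right)} = 4$ ($S{\left(b \right)} = \left(4 - 2\right)^{2} + \left(3 + 2 \cdot 3\right) 0 = 2^{2} + \left(3 + 6\right) 0 = 4 + 9 \cdot 0 = 4 + 0 = 4$)
$\left(-190\right)^{2} - S{\left(-85 \right)} = \left(-190\right)^{2} - 4 = 36100 - 4 = 36096$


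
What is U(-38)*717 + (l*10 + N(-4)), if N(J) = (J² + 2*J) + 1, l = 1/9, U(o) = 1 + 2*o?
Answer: -483884/9 ≈ -53765.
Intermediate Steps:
l = ⅑ ≈ 0.11111
N(J) = 1 + J² + 2*J
U(-38)*717 + (l*10 + N(-4)) = (1 + 2*(-38))*717 + ((⅑)*10 + (1 + (-4)² + 2*(-4))) = (1 - 76)*717 + (10/9 + (1 + 16 - 8)) = -75*717 + (10/9 + 9) = -53775 + 91/9 = -483884/9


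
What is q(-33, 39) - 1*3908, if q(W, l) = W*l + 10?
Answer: -5185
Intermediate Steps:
q(W, l) = 10 + W*l
q(-33, 39) - 1*3908 = (10 - 33*39) - 1*3908 = (10 - 1287) - 3908 = -1277 - 3908 = -5185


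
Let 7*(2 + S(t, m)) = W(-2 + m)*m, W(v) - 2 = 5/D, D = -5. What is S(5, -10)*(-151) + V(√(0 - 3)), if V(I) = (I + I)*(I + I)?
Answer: 3540/7 ≈ 505.71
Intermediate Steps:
W(v) = 1 (W(v) = 2 + 5/(-5) = 2 + 5*(-⅕) = 2 - 1 = 1)
V(I) = 4*I² (V(I) = (2*I)*(2*I) = 4*I²)
S(t, m) = -2 + m/7 (S(t, m) = -2 + (1*m)/7 = -2 + m/7)
S(5, -10)*(-151) + V(√(0 - 3)) = (-2 + (⅐)*(-10))*(-151) + 4*(√(0 - 3))² = (-2 - 10/7)*(-151) + 4*(√(-3))² = -24/7*(-151) + 4*(I*√3)² = 3624/7 + 4*(-3) = 3624/7 - 12 = 3540/7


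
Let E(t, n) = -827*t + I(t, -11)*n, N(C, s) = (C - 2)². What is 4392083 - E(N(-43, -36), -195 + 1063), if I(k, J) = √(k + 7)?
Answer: 6066758 - 3472*√127 ≈ 6.0276e+6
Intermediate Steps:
I(k, J) = √(7 + k)
N(C, s) = (-2 + C)²
E(t, n) = -827*t + n*√(7 + t) (E(t, n) = -827*t + √(7 + t)*n = -827*t + n*√(7 + t))
4392083 - E(N(-43, -36), -195 + 1063) = 4392083 - (-827*(-2 - 43)² + (-195 + 1063)*√(7 + (-2 - 43)²)) = 4392083 - (-827*(-45)² + 868*√(7 + (-45)²)) = 4392083 - (-827*2025 + 868*√(7 + 2025)) = 4392083 - (-1674675 + 868*√2032) = 4392083 - (-1674675 + 868*(4*√127)) = 4392083 - (-1674675 + 3472*√127) = 4392083 + (1674675 - 3472*√127) = 6066758 - 3472*√127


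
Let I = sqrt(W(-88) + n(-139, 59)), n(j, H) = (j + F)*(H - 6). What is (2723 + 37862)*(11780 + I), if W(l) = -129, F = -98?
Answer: 478091300 + 121755*I*sqrt(1410) ≈ 4.7809e+8 + 4.5719e+6*I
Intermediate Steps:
n(j, H) = (-98 + j)*(-6 + H) (n(j, H) = (j - 98)*(H - 6) = (-98 + j)*(-6 + H))
I = 3*I*sqrt(1410) (I = sqrt(-129 + (588 - 98*59 - 6*(-139) + 59*(-139))) = sqrt(-129 + (588 - 5782 + 834 - 8201)) = sqrt(-129 - 12561) = sqrt(-12690) = 3*I*sqrt(1410) ≈ 112.65*I)
(2723 + 37862)*(11780 + I) = (2723 + 37862)*(11780 + 3*I*sqrt(1410)) = 40585*(11780 + 3*I*sqrt(1410)) = 478091300 + 121755*I*sqrt(1410)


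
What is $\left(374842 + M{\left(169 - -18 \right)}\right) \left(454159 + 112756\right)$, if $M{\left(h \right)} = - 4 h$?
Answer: $212079500010$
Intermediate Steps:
$\left(374842 + M{\left(169 - -18 \right)}\right) \left(454159 + 112756\right) = \left(374842 - 4 \left(169 - -18\right)\right) \left(454159 + 112756\right) = \left(374842 - 4 \left(169 + 18\right)\right) 566915 = \left(374842 - 748\right) 566915 = 374094 \cdot 566915 = 212079500010$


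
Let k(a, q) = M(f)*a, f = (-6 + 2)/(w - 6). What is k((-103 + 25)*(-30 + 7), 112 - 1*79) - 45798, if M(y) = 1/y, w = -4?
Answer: -41313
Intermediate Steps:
f = 2/5 (f = (-6 + 2)/(-4 - 6) = -4/(-10) = -4*(-1/10) = 2/5 ≈ 0.40000)
k(a, q) = 5*a/2 (k(a, q) = a/(2/5) = 5*a/2)
k((-103 + 25)*(-30 + 7), 112 - 1*79) - 45798 = 5*((-103 + 25)*(-30 + 7))/2 - 45798 = 5*(-78*(-23))/2 - 45798 = (5/2)*1794 - 45798 = 4485 - 45798 = -41313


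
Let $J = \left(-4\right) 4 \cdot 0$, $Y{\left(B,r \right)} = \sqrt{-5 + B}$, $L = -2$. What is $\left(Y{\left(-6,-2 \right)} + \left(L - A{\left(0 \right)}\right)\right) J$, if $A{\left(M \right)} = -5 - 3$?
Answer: $0$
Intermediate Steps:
$A{\left(M \right)} = -8$ ($A{\left(M \right)} = -5 - 3 = -8$)
$J = 0$ ($J = \left(-16\right) 0 = 0$)
$\left(Y{\left(-6,-2 \right)} + \left(L - A{\left(0 \right)}\right)\right) J = \left(\sqrt{-5 - 6} - -6\right) 0 = \left(\sqrt{-11} + \left(-2 + 8\right)\right) 0 = \left(i \sqrt{11} + 6\right) 0 = \left(6 + i \sqrt{11}\right) 0 = 0$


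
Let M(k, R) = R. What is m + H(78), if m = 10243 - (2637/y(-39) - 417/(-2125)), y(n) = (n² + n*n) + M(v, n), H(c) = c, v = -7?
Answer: 21951771833/2127125 ≈ 10320.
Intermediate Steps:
y(n) = n + 2*n² (y(n) = (n² + n*n) + n = (n² + n²) + n = 2*n² + n = n + 2*n²)
m = 21785856083/2127125 (m = 10243 - (2637/((-39*(1 + 2*(-39)))) - 417/(-2125)) = 10243 - (2637/((-39*(1 - 78))) - 417*(-1/2125)) = 10243 - (2637/((-39*(-77))) + 417/2125) = 10243 - (2637/3003 + 417/2125) = 10243 - (2637*(1/3003) + 417/2125) = 10243 - (879/1001 + 417/2125) = 10243 - 1*2285292/2127125 = 10243 - 2285292/2127125 = 21785856083/2127125 ≈ 10242.)
m + H(78) = 21785856083/2127125 + 78 = 21951771833/2127125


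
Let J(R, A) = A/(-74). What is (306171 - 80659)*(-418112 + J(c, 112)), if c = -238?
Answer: -3488715742400/37 ≈ -9.4290e+10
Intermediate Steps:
J(R, A) = -A/74 (J(R, A) = A*(-1/74) = -A/74)
(306171 - 80659)*(-418112 + J(c, 112)) = (306171 - 80659)*(-418112 - 1/74*112) = 225512*(-418112 - 56/37) = 225512*(-15470200/37) = -3488715742400/37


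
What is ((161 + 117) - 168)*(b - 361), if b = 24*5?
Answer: -26510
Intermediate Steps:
b = 120
((161 + 117) - 168)*(b - 361) = ((161 + 117) - 168)*(120 - 361) = (278 - 168)*(-241) = 110*(-241) = -26510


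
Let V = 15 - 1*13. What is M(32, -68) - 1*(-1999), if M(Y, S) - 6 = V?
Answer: 2007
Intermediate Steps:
V = 2 (V = 15 - 13 = 2)
M(Y, S) = 8 (M(Y, S) = 6 + 2 = 8)
M(32, -68) - 1*(-1999) = 8 - 1*(-1999) = 8 + 1999 = 2007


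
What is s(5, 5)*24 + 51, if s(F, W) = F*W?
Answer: 651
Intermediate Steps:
s(5, 5)*24 + 51 = (5*5)*24 + 51 = 25*24 + 51 = 600 + 51 = 651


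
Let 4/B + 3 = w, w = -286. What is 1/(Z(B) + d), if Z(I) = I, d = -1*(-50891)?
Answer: 289/14707495 ≈ 1.9650e-5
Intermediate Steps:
B = -4/289 (B = 4/(-3 - 286) = 4/(-289) = 4*(-1/289) = -4/289 ≈ -0.013841)
d = 50891
1/(Z(B) + d) = 1/(-4/289 + 50891) = 1/(14707495/289) = 289/14707495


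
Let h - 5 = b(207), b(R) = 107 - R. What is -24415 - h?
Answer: -24320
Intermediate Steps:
h = -95 (h = 5 + (107 - 1*207) = 5 + (107 - 207) = 5 - 100 = -95)
-24415 - h = -24415 - 1*(-95) = -24415 + 95 = -24320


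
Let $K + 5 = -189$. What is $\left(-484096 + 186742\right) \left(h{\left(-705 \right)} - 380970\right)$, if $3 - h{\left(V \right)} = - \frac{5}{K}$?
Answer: $\frac{10988360691231}{97} \approx 1.1328 \cdot 10^{11}$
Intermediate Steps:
$K = -194$ ($K = -5 - 189 = -194$)
$h{\left(V \right)} = \frac{577}{194}$ ($h{\left(V \right)} = 3 - - \frac{5}{-194} = 3 - \left(-5\right) \left(- \frac{1}{194}\right) = 3 - \frac{5}{194} = \frac{577}{194}$)
$\left(-484096 + 186742\right) \left(h{\left(-705 \right)} - 380970\right) = \left(-484096 + 186742\right) \left(\frac{577}{194} - 380970\right) = \left(-297354\right) \left(- \frac{73907603}{194}\right) = \frac{10988360691231}{97}$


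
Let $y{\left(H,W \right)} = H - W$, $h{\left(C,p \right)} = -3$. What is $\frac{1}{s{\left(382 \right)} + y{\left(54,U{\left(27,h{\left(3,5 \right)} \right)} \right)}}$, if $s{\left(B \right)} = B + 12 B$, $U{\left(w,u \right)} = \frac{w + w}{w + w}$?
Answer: $\frac{1}{5019} \approx 0.00019924$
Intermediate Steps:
$U{\left(w,u \right)} = 1$ ($U{\left(w,u \right)} = \frac{2 w}{2 w} = 2 w \frac{1}{2 w} = 1$)
$s{\left(B \right)} = 13 B$
$\frac{1}{s{\left(382 \right)} + y{\left(54,U{\left(27,h{\left(3,5 \right)} \right)} \right)}} = \frac{1}{13 \cdot 382 + \left(54 - 1\right)} = \frac{1}{4966 + \left(54 - 1\right)} = \frac{1}{4966 + 53} = \frac{1}{5019}$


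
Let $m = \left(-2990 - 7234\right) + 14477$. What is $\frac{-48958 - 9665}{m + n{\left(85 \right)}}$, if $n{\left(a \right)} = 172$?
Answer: $- \frac{19541}{1475} \approx -13.248$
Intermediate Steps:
$m = 4253$ ($m = -10224 + 14477 = 4253$)
$\frac{-48958 - 9665}{m + n{\left(85 \right)}} = \frac{-48958 - 9665}{4253 + 172} = \frac{-48958 + \left(-10624 + 959\right)}{4425} = \left(-48958 - 9665\right) \frac{1}{4425} = \left(-58623\right) \frac{1}{4425} = - \frac{19541}{1475}$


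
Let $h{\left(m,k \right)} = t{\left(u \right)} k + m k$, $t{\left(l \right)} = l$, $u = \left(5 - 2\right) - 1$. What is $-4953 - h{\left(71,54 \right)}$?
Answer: $-8895$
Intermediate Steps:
$u = 2$ ($u = 3 - 1 = 2$)
$h{\left(m,k \right)} = 2 k + k m$ ($h{\left(m,k \right)} = 2 k + m k = 2 k + k m$)
$-4953 - h{\left(71,54 \right)} = -4953 - 54 \left(2 + 71\right) = -4953 - 54 \cdot 73 = -4953 - 3942 = -8895$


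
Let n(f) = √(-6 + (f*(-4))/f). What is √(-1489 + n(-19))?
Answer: √(-1489 + I*√10) ≈ 0.041 + 38.588*I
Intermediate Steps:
n(f) = I*√10 (n(f) = √(-6 + (-4*f)/f) = √(-6 - 4) = √(-10) = I*√10)
√(-1489 + n(-19)) = √(-1489 + I*√10)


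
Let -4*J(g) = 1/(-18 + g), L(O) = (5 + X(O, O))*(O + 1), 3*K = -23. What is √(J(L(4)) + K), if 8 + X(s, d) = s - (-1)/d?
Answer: 7*I*√3102/141 ≈ 2.765*I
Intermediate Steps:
X(s, d) = -8 + s + 1/d (X(s, d) = -8 + (s - (-1)/d) = -8 + (s + 1/d) = -8 + s + 1/d)
K = -23/3 (K = (⅓)*(-23) = -23/3 ≈ -7.6667)
L(O) = (1 + O)*(-3 + O + 1/O) (L(O) = (5 + (-8 + O + 1/O))*(O + 1) = (-3 + O + 1/O)*(1 + O) = (1 + O)*(-3 + O + 1/O))
J(g) = -1/(4*(-18 + g))
√(J(L(4)) + K) = √(-1/(-72 + 4*(-2 + 1/4 + 4² - 2*4)) - 23/3) = √(-1/(-72 + 4*(-2 + ¼ + 16 - 8)) - 23/3) = √(-1/(-72 + 4*(25/4)) - 23/3) = √(-1/(-72 + 25) - 23/3) = √(-1/(-47) - 23/3) = √(-1*(-1/47) - 23/3) = √(1/47 - 23/3) = √(-1078/141) = 7*I*√3102/141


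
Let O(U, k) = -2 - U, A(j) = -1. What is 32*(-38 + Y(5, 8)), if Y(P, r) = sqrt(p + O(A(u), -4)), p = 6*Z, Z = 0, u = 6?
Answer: -1216 + 32*I ≈ -1216.0 + 32.0*I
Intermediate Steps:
p = 0 (p = 6*0 = 0)
Y(P, r) = I (Y(P, r) = sqrt(0 + (-2 - 1*(-1))) = sqrt(0 + (-2 + 1)) = sqrt(0 - 1) = sqrt(-1) = I)
32*(-38 + Y(5, 8)) = 32*(-38 + I) = -1216 + 32*I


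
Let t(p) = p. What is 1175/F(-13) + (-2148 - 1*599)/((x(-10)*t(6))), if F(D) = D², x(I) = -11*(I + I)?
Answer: 1086757/223080 ≈ 4.8716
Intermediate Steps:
x(I) = -22*I
1175/F(-13) + (-2148 - 1*599)/((x(-10)*t(6))) = 1175/((-13)²) + (-2148 - 1*599)/((-22*(-10)*6)) = 1175/169 + (-2148 - 599)/((220*6)) = 1175*(1/169) - 2747/1320 = 1175/169 - 2747*1/1320 = 1175/169 - 2747/1320 = 1086757/223080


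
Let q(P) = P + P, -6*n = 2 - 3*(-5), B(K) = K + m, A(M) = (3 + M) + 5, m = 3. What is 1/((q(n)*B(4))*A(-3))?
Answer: -3/595 ≈ -0.0050420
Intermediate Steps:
A(M) = 8 + M
B(K) = 3 + K (B(K) = K + 3 = 3 + K)
n = -17/6 (n = -(2 - 3*(-5))/6 = -(2 + 15)/6 = -1/6*17 = -17/6 ≈ -2.8333)
q(P) = 2*P
1/((q(n)*B(4))*A(-3)) = 1/(((2*(-17/6))*(3 + 4))*(8 - 3)) = 1/(-17/3*7*5) = 1/(-119/3*5) = 1/(-595/3) = -3/595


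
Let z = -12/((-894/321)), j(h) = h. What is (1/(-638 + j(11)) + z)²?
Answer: 161913688225/8727856929 ≈ 18.551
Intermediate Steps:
z = 642/149 (z = -12/((-894*1/321)) = -12/(-298/107) = -12*(-107/298) = 642/149 ≈ 4.3087)
(1/(-638 + j(11)) + z)² = (1/(-638 + 11) + 642/149)² = (1/(-627) + 642/149)² = (-1/627 + 642/149)² = (402385/93423)² = 161913688225/8727856929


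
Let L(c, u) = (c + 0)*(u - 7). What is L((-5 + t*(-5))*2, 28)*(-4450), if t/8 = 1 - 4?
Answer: -21493500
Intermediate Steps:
t = -24 (t = 8*(1 - 4) = 8*(-3) = -24)
L(c, u) = c*(-7 + u)
L((-5 + t*(-5))*2, 28)*(-4450) = (((-5 - 24*(-5))*2)*(-7 + 28))*(-4450) = (((-5 + 120)*2)*21)*(-4450) = ((115*2)*21)*(-4450) = (230*21)*(-4450) = 4830*(-4450) = -21493500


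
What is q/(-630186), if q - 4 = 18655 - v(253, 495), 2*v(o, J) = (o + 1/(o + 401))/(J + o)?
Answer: -18255501593/616563899424 ≈ -0.029608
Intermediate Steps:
v(o, J) = (o + 1/(401 + o))/(2*(J + o)) (v(o, J) = ((o + 1/(o + 401))/(J + o))/2 = ((o + 1/(401 + o))/(J + o))/2 = (o + 1/(401 + o))/(2*(J + o)))
q = 18255501593/978384 (q = 4 + (18655 - (1 + 253² + 401*253)/(2*(253² + 401*495 + 401*253 + 495*253))) = 4 + (18655 - (1 + 64009 + 101453)/(2*(64009 + 198495 + 101453 + 125235))) = 4 + (18655 - 165463/(2*489192)) = 4 + (18655 - 1*165463/978384) = 4 + (18655 - 165463/978384) = 4 + 18251588057/978384 = 18255501593/978384 ≈ 18659.)
q/(-630186) = (18255501593/978384)/(-630186) = (18255501593/978384)*(-1/630186) = -18255501593/616563899424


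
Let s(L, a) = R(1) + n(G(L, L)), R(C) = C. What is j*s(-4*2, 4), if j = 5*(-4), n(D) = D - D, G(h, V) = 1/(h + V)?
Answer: -20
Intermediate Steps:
G(h, V) = 1/(V + h)
n(D) = 0
s(L, a) = 1 (s(L, a) = 1 + 0 = 1)
j = -20
j*s(-4*2, 4) = -20*1 = -20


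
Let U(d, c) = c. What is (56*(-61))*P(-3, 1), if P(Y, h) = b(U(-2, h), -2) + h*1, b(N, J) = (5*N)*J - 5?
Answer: 47824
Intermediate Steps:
b(N, J) = -5 + 5*J*N (b(N, J) = 5*J*N - 5 = -5 + 5*J*N)
P(Y, h) = -5 - 9*h (P(Y, h) = (-5 + 5*(-2)*h) + h*1 = (-5 - 10*h) + h = -5 - 9*h)
(56*(-61))*P(-3, 1) = (56*(-61))*(-5 - 9*1) = -3416*(-5 - 9) = -3416*(-14) = 47824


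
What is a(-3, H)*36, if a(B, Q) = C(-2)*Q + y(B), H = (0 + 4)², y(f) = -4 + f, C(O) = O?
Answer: -1404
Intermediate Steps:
H = 16 (H = 4² = 16)
a(B, Q) = -4 + B - 2*Q (a(B, Q) = -2*Q + (-4 + B) = -4 + B - 2*Q)
a(-3, H)*36 = (-4 - 3 - 2*16)*36 = (-4 - 3 - 32)*36 = -39*36 = -1404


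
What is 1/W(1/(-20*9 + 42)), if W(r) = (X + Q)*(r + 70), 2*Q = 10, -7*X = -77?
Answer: 69/77272 ≈ 0.00089295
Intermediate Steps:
X = 11 (X = -1/7*(-77) = 11)
Q = 5 (Q = (1/2)*10 = 5)
W(r) = 1120 + 16*r (W(r) = (11 + 5)*(r + 70) = 16*(70 + r) = 1120 + 16*r)
1/W(1/(-20*9 + 42)) = 1/(1120 + 16/(-20*9 + 42)) = 1/(1120 + 16/(-180 + 42)) = 1/(1120 + 16/(-138)) = 1/(1120 + 16*(-1/138)) = 1/(1120 - 8/69) = 1/(77272/69) = 69/77272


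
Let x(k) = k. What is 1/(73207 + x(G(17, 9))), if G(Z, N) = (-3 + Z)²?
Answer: 1/73403 ≈ 1.3623e-5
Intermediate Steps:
1/(73207 + x(G(17, 9))) = 1/(73207 + (-3 + 17)²) = 1/(73207 + 14²) = 1/(73207 + 196) = 1/73403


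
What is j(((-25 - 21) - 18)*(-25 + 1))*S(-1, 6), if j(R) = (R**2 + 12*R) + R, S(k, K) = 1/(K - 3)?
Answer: 793088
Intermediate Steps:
S(k, K) = 1/(-3 + K)
j(R) = R**2 + 13*R
j(((-25 - 21) - 18)*(-25 + 1))*S(-1, 6) = ((((-25 - 21) - 18)*(-25 + 1))*(13 + ((-25 - 21) - 18)*(-25 + 1)))/(-3 + 6) = (((-46 - 18)*(-24))*(13 + (-46 - 18)*(-24)))/3 = ((-64*(-24))*(13 - 64*(-24)))*(1/3) = (1536*(13 + 1536))*(1/3) = (1536*1549)*(1/3) = 2379264*(1/3) = 793088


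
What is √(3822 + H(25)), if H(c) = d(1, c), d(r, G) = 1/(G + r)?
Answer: √2583698/26 ≈ 61.823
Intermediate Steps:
H(c) = 1/(1 + c) (H(c) = 1/(c + 1) = 1/(1 + c))
√(3822 + H(25)) = √(3822 + 1/(1 + 25)) = √(3822 + 1/26) = √(99373/26) = √2583698/26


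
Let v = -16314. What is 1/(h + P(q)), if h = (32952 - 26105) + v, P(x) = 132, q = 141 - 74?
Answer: -1/9335 ≈ -0.00010712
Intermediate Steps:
q = 67
h = -9467 (h = (32952 - 26105) - 16314 = 6847 - 16314 = -9467)
1/(h + P(q)) = 1/(-9467 + 132) = 1/(-9335) = -1/9335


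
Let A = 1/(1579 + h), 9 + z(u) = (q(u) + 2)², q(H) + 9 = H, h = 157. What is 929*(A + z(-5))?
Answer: 217721369/1736 ≈ 1.2542e+5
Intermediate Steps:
q(H) = -9 + H
z(u) = -9 + (-7 + u)² (z(u) = -9 + ((-9 + u) + 2)² = -9 + (-7 + u)²)
A = 1/1736 (A = 1/(1579 + 157) = 1/1736 ≈ 0.00057604)
929*(A + z(-5)) = 929*(1/1736 + (-9 + (-7 - 5)²)) = 929*(1/1736 + (-9 + (-12)²)) = 929*(1/1736 + (-9 + 144)) = 929*(1/1736 + 135) = 929*(234361/1736) = 217721369/1736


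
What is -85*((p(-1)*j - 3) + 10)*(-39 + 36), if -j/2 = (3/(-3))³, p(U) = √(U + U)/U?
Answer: 1785 - 510*I*√2 ≈ 1785.0 - 721.25*I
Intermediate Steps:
p(U) = √2/√U (p(U) = √(2*U)/U = (√2*√U)/U = √2/√U)
j = 2 (j = -2*(3/(-3))³ = -2*(3*(-⅓))³ = -2*(-1)³ = -2*(-1) = 2)
-85*((p(-1)*j - 3) + 10)*(-39 + 36) = -85*(((√2/√(-1))*2 - 3) + 10)*(-39 + 36) = -85*(((√2*(-I))*2 - 3) + 10)*(-3) = -85*((-I*√2*2 - 3) + 10)*(-3) = -85*((-2*I*√2 - 3) + 10)*(-3) = -85*((-3 - 2*I*√2) + 10)*(-3) = -85*(7 - 2*I*√2)*(-3) = -85*(-21 + 6*I*√2) = 1785 - 510*I*√2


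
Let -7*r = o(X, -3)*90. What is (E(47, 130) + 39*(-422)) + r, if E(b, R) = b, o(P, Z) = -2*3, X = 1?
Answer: -114337/7 ≈ -16334.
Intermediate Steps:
o(P, Z) = -6
r = 540/7 (r = -(-6)*90/7 = -1/7*(-540) = 540/7 ≈ 77.143)
(E(47, 130) + 39*(-422)) + r = (47 + 39*(-422)) + 540/7 = (47 - 16458) + 540/7 = -16411 + 540/7 = -114337/7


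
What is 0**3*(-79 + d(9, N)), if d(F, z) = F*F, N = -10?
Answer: 0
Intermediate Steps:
d(F, z) = F**2
0**3*(-79 + d(9, N)) = 0**3*(-79 + 9**2) = 0*(-79 + 81) = 0*2 = 0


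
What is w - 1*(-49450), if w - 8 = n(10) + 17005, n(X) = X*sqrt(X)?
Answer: 66463 + 10*sqrt(10) ≈ 66495.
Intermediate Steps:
n(X) = X**(3/2)
w = 17013 + 10*sqrt(10) (w = 8 + (10**(3/2) + 17005) = 8 + (10*sqrt(10) + 17005) = 8 + (17005 + 10*sqrt(10)) = 17013 + 10*sqrt(10) ≈ 17045.)
w - 1*(-49450) = (17013 + 10*sqrt(10)) - 1*(-49450) = (17013 + 10*sqrt(10)) + 49450 = 66463 + 10*sqrt(10)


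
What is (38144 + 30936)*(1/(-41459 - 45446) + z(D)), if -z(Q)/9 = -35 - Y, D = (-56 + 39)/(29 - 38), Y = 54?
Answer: 961744249664/17381 ≈ 5.5333e+7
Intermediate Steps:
D = 17/9 (D = -17/(-9) = -17*(-⅑) = 17/9 ≈ 1.8889)
z(Q) = 801 (z(Q) = -9*(-35 - 1*54) = -9*(-35 - 54) = -9*(-89) = 801)
(38144 + 30936)*(1/(-41459 - 45446) + z(D)) = (38144 + 30936)*(1/(-41459 - 45446) + 801) = 69080*(1/(-86905) + 801) = 69080*(-1/86905 + 801) = 69080*(69610904/86905) = 961744249664/17381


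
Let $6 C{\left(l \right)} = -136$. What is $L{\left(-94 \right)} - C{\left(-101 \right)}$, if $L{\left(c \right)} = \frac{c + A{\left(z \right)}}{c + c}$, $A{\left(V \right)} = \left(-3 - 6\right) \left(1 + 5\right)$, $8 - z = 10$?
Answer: $\frac{3307}{141} \approx 23.454$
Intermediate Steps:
$z = -2$ ($z = 8 - 10 = -2$)
$C{\left(l \right)} = - \frac{68}{3}$ ($C{\left(l \right)} = \frac{1}{6} \left(-136\right) = - \frac{68}{3}$)
$A{\left(V \right)} = -54$ ($A{\left(V \right)} = \left(-9\right) 6 = -54$)
$L{\left(c \right)} = \frac{-54 + c}{2 c}$ ($L{\left(c \right)} = \frac{c - 54}{c + c} = \frac{-54 + c}{2 c}$)
$L{\left(-94 \right)} - C{\left(-101 \right)} = \frac{-54 - 94}{2 \left(-94\right)} - - \frac{68}{3} = \frac{1}{2} \left(- \frac{1}{94}\right) \left(-148\right) + \frac{68}{3} = \frac{37}{47} + \frac{68}{3} = \frac{3307}{141}$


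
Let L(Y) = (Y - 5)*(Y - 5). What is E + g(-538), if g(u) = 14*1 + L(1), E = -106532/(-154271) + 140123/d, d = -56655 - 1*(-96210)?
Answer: 208896470743/6102189405 ≈ 34.233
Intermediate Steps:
d = 39555 (d = -56655 + 96210 = 39555)
E = 25830788593/6102189405 (E = -106532/(-154271) + 140123/39555 = -106532*(-1/154271) + 140123*(1/39555) = 106532/154271 + 140123/39555 = 25830788593/6102189405 ≈ 4.2330)
L(Y) = (-5 + Y)**2 (L(Y) = (-5 + Y)*(-5 + Y) = (-5 + Y)**2)
g(u) = 30 (g(u) = 14*1 + (-5 + 1)**2 = 14 + (-4)**2 = 14 + 16 = 30)
E + g(-538) = 25830788593/6102189405 + 30 = 208896470743/6102189405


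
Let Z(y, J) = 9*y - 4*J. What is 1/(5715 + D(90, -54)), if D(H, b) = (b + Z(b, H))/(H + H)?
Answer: 1/5710 ≈ 0.00017513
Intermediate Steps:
Z(y, J) = -4*J + 9*y
D(H, b) = (-4*H + 10*b)/(2*H) (D(H, b) = (b + (-4*H + 9*b))/(H + H) = (-4*H + 10*b)/((2*H)) = (-4*H + 10*b)*(1/(2*H)) = (-4*H + 10*b)/(2*H))
1/(5715 + D(90, -54)) = 1/(5715 + (-2 + 5*(-54)/90)) = 1/(5715 + (-2 + 5*(-54)*(1/90))) = 1/(5715 + (-2 - 3)) = 1/(5715 - 5) = 1/5710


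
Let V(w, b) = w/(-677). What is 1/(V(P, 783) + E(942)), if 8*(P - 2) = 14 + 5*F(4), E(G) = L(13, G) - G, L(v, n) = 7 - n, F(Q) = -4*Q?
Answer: -2708/5082891 ≈ -0.00053277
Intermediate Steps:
E(G) = 7 - 2*G (E(G) = (7 - G) - G = 7 - 2*G)
P = -25/4 (P = 2 + (14 + 5*(-4*4))/8 = 2 + (14 + 5*(-16))/8 = 2 + (14 - 80)/8 = 2 + (⅛)*(-66) = 2 - 33/4 = -25/4 ≈ -6.2500)
V(w, b) = -w/677 (V(w, b) = w*(-1/677) = -w/677)
1/(V(P, 783) + E(942)) = 1/(-1/677*(-25/4) + (7 - 2*942)) = 1/(25/2708 + (7 - 1884)) = 1/(25/2708 - 1877) = 1/(-5082891/2708) = -2708/5082891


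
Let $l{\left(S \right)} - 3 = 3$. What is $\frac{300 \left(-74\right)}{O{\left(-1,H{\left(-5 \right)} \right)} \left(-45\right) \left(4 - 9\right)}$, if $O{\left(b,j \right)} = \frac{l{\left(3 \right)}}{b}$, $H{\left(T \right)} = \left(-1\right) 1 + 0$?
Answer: $\frac{148}{9} \approx 16.444$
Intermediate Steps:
$l{\left(S \right)} = 6$ ($l{\left(S \right)} = 3 + 3 = 6$)
$H{\left(T \right)} = -1$ ($H{\left(T \right)} = -1 + 0 = -1$)
$O{\left(b,j \right)} = \frac{6}{b}$
$\frac{300 \left(-74\right)}{O{\left(-1,H{\left(-5 \right)} \right)} \left(-45\right) \left(4 - 9\right)} = \frac{300 \left(-74\right)}{\frac{6}{-1} \left(-45\right) \left(4 - 9\right)} = - \frac{22200}{6 \left(-1\right) \left(-45\right) \left(-5\right)} = - \frac{22200}{\left(-6\right) \left(-45\right) \left(-5\right)} = - \frac{22200}{270 \left(-5\right)} = - \frac{22200}{-1350} = \left(-22200\right) \left(- \frac{1}{1350}\right) = \frac{148}{9}$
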